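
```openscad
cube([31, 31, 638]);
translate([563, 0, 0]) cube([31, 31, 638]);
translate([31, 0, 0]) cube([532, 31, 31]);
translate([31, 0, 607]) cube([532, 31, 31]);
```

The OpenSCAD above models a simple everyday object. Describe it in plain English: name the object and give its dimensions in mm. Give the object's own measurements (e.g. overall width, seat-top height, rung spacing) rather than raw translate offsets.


A rectangular picture frame lying in the x–z plane (depth along y). The opening is 532 mm wide (x) by 576 mm tall (z), surrounded by a border 31 mm wide on all four sides. The frame is 31 mm deep and is made of two full-height vertical stiles with two horizontal rails fitted between them.


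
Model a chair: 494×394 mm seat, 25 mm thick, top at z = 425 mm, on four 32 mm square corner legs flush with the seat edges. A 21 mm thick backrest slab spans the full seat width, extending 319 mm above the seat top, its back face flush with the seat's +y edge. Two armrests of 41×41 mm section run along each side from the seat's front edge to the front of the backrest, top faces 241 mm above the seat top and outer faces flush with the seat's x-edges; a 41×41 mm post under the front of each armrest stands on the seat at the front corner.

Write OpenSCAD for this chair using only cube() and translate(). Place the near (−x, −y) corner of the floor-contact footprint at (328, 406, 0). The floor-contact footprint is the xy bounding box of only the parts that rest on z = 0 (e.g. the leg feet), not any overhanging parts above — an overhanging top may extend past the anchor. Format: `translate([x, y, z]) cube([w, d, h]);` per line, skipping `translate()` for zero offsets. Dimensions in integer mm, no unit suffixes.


// leg_h = 425 - 25 = 400
// arm post h = 241 - 41 = 200
translate([328, 406, 400]) cube([494, 394, 25]);
translate([328, 406, 0]) cube([32, 32, 400]);
translate([790, 406, 0]) cube([32, 32, 400]);
translate([328, 768, 0]) cube([32, 32, 400]);
translate([790, 768, 0]) cube([32, 32, 400]);
translate([328, 779, 425]) cube([494, 21, 319]);
translate([328, 406, 625]) cube([41, 373, 41]);
translate([781, 406, 625]) cube([41, 373, 41]);
translate([328, 406, 425]) cube([41, 41, 200]);
translate([781, 406, 425]) cube([41, 41, 200]);


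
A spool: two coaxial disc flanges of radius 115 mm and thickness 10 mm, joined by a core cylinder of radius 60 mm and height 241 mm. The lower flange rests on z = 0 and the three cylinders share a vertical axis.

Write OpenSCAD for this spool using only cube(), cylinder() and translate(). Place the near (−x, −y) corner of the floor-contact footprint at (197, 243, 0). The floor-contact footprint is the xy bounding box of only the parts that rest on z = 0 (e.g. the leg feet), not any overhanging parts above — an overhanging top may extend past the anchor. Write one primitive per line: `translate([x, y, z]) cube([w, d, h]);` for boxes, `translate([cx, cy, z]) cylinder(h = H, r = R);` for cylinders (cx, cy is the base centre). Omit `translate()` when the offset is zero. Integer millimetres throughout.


translate([312, 358, 0]) cylinder(h = 10, r = 115);
translate([312, 358, 10]) cylinder(h = 241, r = 60);
translate([312, 358, 251]) cylinder(h = 10, r = 115);


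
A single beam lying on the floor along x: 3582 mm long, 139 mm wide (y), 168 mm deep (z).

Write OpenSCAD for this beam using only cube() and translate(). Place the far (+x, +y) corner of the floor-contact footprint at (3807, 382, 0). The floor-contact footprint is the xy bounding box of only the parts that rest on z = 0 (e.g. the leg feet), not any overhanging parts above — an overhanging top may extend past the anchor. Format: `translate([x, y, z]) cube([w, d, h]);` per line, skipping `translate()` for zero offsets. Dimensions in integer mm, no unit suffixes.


translate([225, 243, 0]) cube([3582, 139, 168]);


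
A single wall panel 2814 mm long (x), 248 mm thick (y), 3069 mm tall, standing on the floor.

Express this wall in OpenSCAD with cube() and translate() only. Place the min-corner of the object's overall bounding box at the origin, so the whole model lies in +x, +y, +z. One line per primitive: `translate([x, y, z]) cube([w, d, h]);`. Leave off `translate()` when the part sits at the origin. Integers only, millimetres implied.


cube([2814, 248, 3069]);


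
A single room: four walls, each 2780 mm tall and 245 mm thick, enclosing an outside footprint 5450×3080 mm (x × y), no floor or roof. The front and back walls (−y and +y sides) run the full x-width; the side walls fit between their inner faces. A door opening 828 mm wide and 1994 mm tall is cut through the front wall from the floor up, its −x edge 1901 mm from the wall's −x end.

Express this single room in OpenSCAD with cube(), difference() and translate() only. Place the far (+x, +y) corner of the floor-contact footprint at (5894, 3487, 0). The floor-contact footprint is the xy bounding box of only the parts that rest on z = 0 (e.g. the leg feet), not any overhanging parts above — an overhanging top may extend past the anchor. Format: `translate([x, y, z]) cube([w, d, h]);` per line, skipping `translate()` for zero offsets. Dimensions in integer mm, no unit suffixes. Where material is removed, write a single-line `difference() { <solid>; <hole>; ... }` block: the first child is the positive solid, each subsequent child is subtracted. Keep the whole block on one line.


difference() { translate([444, 407, 0]) cube([5450, 245, 2780]); translate([2345, 407, 0]) cube([828, 245, 1994]); }
translate([444, 3242, 0]) cube([5450, 245, 2780]);
translate([444, 652, 0]) cube([245, 2590, 2780]);
translate([5649, 652, 0]) cube([245, 2590, 2780]);


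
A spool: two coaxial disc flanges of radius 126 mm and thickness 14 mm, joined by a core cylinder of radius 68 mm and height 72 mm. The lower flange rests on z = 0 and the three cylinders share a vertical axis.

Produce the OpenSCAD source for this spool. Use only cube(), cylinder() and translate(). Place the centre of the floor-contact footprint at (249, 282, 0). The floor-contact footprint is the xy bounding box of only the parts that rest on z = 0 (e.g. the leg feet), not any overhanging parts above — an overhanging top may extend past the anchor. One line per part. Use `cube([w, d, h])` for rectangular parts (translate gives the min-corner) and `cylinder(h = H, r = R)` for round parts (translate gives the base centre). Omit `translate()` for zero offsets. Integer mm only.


translate([249, 282, 0]) cylinder(h = 14, r = 126);
translate([249, 282, 14]) cylinder(h = 72, r = 68);
translate([249, 282, 86]) cylinder(h = 14, r = 126);


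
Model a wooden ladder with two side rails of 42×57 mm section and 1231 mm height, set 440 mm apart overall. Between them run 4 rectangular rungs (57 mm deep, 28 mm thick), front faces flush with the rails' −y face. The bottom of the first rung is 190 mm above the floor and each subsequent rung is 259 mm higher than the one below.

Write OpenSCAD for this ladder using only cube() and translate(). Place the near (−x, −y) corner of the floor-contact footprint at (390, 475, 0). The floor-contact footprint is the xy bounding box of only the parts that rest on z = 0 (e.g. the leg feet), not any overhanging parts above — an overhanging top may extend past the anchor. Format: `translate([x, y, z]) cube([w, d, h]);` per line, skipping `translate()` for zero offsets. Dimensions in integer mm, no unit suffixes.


// rung span = 440 - 2*42 = 356
// rung[k] z = 190 + k*259
translate([390, 475, 0]) cube([42, 57, 1231]);
translate([788, 475, 0]) cube([42, 57, 1231]);
translate([432, 475, 190]) cube([356, 57, 28]);
translate([432, 475, 449]) cube([356, 57, 28]);
translate([432, 475, 708]) cube([356, 57, 28]);
translate([432, 475, 967]) cube([356, 57, 28]);


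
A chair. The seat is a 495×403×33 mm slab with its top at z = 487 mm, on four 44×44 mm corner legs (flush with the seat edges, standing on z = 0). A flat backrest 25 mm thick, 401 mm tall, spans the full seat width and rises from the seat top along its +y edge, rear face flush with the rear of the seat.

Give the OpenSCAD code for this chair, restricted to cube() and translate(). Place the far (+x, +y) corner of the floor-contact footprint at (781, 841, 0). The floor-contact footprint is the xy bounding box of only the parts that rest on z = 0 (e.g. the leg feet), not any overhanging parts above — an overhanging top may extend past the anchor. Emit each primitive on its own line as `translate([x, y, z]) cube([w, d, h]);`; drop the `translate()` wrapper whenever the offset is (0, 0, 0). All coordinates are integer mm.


// leg_h = 487 - 33 = 454
translate([286, 438, 454]) cube([495, 403, 33]);
translate([286, 438, 0]) cube([44, 44, 454]);
translate([737, 438, 0]) cube([44, 44, 454]);
translate([286, 797, 0]) cube([44, 44, 454]);
translate([737, 797, 0]) cube([44, 44, 454]);
translate([286, 816, 487]) cube([495, 25, 401]);


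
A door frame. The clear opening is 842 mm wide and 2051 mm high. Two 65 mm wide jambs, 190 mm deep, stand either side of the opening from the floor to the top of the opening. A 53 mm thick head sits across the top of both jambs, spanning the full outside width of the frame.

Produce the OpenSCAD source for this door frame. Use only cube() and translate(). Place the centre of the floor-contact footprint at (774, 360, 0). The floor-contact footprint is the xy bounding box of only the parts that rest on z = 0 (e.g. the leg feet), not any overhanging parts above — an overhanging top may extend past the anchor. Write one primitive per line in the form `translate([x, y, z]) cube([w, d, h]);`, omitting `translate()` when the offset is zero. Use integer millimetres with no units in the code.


translate([288, 265, 0]) cube([65, 190, 2051]);
translate([1195, 265, 0]) cube([65, 190, 2051]);
translate([288, 265, 2051]) cube([972, 190, 53]);


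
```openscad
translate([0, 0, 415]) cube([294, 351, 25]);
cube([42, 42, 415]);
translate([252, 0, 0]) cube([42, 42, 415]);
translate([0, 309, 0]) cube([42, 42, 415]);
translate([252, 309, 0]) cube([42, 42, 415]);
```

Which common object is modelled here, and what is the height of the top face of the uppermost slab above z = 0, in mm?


A stool. The seat height is 440 mm.

A 294×351×25 slab at z = 415 on four corner posts — a stool. The seat top is 415 + 25 = 440 mm.


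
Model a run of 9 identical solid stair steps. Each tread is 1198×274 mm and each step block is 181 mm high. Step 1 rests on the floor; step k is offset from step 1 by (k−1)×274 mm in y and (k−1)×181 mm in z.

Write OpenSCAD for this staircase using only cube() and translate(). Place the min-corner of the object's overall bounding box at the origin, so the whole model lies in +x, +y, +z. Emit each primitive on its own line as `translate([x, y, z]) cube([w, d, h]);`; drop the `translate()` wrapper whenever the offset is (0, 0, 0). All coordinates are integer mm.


cube([1198, 274, 181]);
translate([0, 274, 181]) cube([1198, 274, 181]);
translate([0, 548, 362]) cube([1198, 274, 181]);
translate([0, 822, 543]) cube([1198, 274, 181]);
translate([0, 1096, 724]) cube([1198, 274, 181]);
translate([0, 1370, 905]) cube([1198, 274, 181]);
translate([0, 1644, 1086]) cube([1198, 274, 181]);
translate([0, 1918, 1267]) cube([1198, 274, 181]);
translate([0, 2192, 1448]) cube([1198, 274, 181]);


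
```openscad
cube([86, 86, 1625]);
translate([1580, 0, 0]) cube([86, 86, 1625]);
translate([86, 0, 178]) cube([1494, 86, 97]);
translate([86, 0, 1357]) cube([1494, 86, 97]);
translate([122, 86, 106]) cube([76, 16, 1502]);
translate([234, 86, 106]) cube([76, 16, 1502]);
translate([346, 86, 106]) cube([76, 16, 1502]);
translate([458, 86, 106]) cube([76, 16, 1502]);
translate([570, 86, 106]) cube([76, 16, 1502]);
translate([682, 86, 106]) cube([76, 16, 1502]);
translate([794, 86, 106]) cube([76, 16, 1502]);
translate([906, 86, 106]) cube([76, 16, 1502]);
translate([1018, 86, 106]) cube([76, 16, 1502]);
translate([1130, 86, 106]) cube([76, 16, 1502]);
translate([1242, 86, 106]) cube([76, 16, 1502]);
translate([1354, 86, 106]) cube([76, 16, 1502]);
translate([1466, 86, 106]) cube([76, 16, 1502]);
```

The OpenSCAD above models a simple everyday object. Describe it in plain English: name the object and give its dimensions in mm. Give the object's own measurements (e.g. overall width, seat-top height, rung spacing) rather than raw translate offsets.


A fence section. Two 86×86 mm posts, 1625 mm tall, stand on the floor with a clear span of 1494 mm between their inner faces. Two horizontal rails of 86×97 mm section span the gap between the posts with their undersides at z = 178 mm and z = 1357 mm, flush with the posts' −y face. 13 pickets, each 76 mm wide, 16 mm thick and 1502 mm tall, are fixed to the +y face of the rails with their bottoms at z = 106 mm, spaced across the span with a 36 mm gap after the −x post and between neighbouring pickets, with 38 mm left before the +x post.


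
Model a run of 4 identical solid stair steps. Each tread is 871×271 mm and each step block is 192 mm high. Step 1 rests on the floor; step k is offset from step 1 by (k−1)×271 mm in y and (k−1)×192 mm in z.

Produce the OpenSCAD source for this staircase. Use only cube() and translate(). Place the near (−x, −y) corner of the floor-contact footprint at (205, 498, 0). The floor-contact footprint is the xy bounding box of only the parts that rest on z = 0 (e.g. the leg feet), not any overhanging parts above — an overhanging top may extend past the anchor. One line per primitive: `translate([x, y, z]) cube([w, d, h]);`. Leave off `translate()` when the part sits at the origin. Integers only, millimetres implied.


translate([205, 498, 0]) cube([871, 271, 192]);
translate([205, 769, 192]) cube([871, 271, 192]);
translate([205, 1040, 384]) cube([871, 271, 192]);
translate([205, 1311, 576]) cube([871, 271, 192]);


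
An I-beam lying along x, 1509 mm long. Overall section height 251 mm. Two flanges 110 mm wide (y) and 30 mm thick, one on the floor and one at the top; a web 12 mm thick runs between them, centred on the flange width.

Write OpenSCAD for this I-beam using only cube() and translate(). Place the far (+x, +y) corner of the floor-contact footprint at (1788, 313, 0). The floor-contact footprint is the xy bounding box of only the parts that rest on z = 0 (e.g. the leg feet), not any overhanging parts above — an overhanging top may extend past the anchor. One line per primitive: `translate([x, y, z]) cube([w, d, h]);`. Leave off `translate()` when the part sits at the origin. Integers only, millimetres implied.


translate([279, 203, 0]) cube([1509, 110, 30]);
translate([279, 252, 30]) cube([1509, 12, 191]);
translate([279, 203, 221]) cube([1509, 110, 30]);


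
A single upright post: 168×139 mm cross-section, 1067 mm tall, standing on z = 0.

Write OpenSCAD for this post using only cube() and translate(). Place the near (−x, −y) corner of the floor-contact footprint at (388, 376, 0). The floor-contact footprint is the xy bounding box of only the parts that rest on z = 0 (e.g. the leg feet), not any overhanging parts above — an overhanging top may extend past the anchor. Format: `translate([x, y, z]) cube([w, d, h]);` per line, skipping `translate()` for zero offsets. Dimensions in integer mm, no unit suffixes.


translate([388, 376, 0]) cube([168, 139, 1067]);


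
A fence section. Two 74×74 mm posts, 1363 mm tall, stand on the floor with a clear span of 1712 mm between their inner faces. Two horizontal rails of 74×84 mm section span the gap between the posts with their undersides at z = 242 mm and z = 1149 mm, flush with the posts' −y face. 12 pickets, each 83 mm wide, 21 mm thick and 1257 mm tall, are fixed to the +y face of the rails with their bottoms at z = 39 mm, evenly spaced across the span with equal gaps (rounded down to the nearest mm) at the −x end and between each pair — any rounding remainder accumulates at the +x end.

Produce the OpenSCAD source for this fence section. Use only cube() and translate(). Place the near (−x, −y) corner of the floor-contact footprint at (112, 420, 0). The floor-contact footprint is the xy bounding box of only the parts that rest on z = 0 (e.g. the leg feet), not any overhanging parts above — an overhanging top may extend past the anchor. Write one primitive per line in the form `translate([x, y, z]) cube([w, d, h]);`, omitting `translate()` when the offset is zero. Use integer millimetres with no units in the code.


translate([112, 420, 0]) cube([74, 74, 1363]);
translate([1898, 420, 0]) cube([74, 74, 1363]);
translate([186, 420, 242]) cube([1712, 74, 84]);
translate([186, 420, 1149]) cube([1712, 74, 84]);
translate([241, 494, 39]) cube([83, 21, 1257]);
translate([379, 494, 39]) cube([83, 21, 1257]);
translate([517, 494, 39]) cube([83, 21, 1257]);
translate([655, 494, 39]) cube([83, 21, 1257]);
translate([793, 494, 39]) cube([83, 21, 1257]);
translate([931, 494, 39]) cube([83, 21, 1257]);
translate([1069, 494, 39]) cube([83, 21, 1257]);
translate([1207, 494, 39]) cube([83, 21, 1257]);
translate([1345, 494, 39]) cube([83, 21, 1257]);
translate([1483, 494, 39]) cube([83, 21, 1257]);
translate([1621, 494, 39]) cube([83, 21, 1257]);
translate([1759, 494, 39]) cube([83, 21, 1257]);


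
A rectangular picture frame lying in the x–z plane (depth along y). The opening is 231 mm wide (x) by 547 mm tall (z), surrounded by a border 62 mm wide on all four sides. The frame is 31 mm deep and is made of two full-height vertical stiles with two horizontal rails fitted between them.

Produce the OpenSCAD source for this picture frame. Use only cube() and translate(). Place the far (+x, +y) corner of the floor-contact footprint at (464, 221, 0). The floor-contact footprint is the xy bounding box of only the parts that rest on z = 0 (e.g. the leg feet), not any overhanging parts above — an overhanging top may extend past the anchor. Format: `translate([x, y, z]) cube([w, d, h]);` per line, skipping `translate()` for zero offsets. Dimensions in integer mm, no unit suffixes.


translate([109, 190, 0]) cube([62, 31, 671]);
translate([402, 190, 0]) cube([62, 31, 671]);
translate([171, 190, 0]) cube([231, 31, 62]);
translate([171, 190, 609]) cube([231, 31, 62]);


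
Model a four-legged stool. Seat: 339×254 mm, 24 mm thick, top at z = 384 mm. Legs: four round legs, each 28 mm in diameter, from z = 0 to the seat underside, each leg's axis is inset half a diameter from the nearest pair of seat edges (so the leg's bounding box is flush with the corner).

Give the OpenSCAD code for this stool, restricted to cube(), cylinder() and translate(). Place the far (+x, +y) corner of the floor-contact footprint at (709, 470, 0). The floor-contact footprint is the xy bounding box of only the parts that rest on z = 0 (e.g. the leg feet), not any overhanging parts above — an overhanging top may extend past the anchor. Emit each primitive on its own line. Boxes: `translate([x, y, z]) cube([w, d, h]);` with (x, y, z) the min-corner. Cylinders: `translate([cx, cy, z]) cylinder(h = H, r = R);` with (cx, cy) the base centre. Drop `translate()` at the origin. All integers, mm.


translate([370, 216, 360]) cube([339, 254, 24]);
translate([384, 230, 0]) cylinder(h = 360, r = 14);
translate([695, 230, 0]) cylinder(h = 360, r = 14);
translate([384, 456, 0]) cylinder(h = 360, r = 14);
translate([695, 456, 0]) cylinder(h = 360, r = 14);


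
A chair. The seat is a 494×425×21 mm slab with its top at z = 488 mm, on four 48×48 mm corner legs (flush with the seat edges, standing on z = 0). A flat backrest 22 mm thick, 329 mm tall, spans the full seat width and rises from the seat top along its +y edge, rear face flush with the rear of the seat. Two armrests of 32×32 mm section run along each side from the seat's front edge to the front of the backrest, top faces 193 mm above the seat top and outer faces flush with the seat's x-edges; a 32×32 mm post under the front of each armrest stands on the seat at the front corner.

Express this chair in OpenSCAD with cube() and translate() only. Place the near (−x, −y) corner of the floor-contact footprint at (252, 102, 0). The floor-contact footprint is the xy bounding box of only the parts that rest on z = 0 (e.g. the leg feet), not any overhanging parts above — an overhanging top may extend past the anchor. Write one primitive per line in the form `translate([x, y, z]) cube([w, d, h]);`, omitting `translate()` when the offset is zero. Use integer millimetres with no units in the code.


translate([252, 102, 467]) cube([494, 425, 21]);
translate([252, 102, 0]) cube([48, 48, 467]);
translate([698, 102, 0]) cube([48, 48, 467]);
translate([252, 479, 0]) cube([48, 48, 467]);
translate([698, 479, 0]) cube([48, 48, 467]);
translate([252, 505, 488]) cube([494, 22, 329]);
translate([252, 102, 649]) cube([32, 403, 32]);
translate([714, 102, 649]) cube([32, 403, 32]);
translate([252, 102, 488]) cube([32, 32, 161]);
translate([714, 102, 488]) cube([32, 32, 161]);


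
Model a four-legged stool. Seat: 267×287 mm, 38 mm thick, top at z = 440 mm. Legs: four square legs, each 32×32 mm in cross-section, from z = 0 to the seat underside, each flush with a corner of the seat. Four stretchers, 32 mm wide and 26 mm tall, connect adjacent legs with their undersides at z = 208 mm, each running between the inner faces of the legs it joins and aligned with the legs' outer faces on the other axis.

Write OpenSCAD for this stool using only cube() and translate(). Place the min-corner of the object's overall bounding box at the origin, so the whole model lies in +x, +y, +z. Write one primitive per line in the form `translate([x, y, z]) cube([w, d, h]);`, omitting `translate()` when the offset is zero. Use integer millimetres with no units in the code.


translate([0, 0, 402]) cube([267, 287, 38]);
cube([32, 32, 402]);
translate([235, 0, 0]) cube([32, 32, 402]);
translate([0, 255, 0]) cube([32, 32, 402]);
translate([235, 255, 0]) cube([32, 32, 402]);
translate([32, 0, 208]) cube([203, 32, 26]);
translate([32, 255, 208]) cube([203, 32, 26]);
translate([0, 32, 208]) cube([32, 223, 26]);
translate([235, 32, 208]) cube([32, 223, 26]);


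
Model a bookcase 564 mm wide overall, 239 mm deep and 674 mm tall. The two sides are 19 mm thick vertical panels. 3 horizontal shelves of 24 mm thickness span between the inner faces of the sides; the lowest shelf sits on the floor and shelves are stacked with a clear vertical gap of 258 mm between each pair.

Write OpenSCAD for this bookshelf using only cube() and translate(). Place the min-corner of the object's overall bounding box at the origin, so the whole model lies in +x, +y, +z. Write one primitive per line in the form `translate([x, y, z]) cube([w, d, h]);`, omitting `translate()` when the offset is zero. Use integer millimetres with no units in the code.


cube([19, 239, 674]);
translate([545, 0, 0]) cube([19, 239, 674]);
translate([19, 0, 0]) cube([526, 239, 24]);
translate([19, 0, 282]) cube([526, 239, 24]);
translate([19, 0, 564]) cube([526, 239, 24]);


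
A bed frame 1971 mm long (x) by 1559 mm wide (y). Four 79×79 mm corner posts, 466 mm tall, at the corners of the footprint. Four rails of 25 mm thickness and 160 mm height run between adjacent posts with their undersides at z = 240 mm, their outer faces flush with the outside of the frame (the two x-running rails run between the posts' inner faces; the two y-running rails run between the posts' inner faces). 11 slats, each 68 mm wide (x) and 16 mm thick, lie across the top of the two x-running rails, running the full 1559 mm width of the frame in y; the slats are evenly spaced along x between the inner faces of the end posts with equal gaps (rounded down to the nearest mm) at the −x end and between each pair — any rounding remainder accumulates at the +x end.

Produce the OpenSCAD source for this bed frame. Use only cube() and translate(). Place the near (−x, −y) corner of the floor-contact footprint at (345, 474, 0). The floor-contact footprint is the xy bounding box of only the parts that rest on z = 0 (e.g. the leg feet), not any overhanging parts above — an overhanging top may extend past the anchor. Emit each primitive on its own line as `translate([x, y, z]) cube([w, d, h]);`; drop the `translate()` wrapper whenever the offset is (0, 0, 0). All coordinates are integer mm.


// slat z = rail_z + rail_h = 240 + 160 = 400
// slat gap = ⌊(1813 − 11·68) / 12⌋ = 88
translate([345, 474, 0]) cube([79, 79, 466]);
translate([345, 1954, 0]) cube([79, 79, 466]);
translate([2237, 474, 0]) cube([79, 79, 466]);
translate([2237, 1954, 0]) cube([79, 79, 466]);
translate([424, 474, 240]) cube([1813, 25, 160]);
translate([424, 2008, 240]) cube([1813, 25, 160]);
translate([345, 553, 240]) cube([25, 1401, 160]);
translate([2291, 553, 240]) cube([25, 1401, 160]);
translate([512, 474, 400]) cube([68, 1559, 16]);
translate([668, 474, 400]) cube([68, 1559, 16]);
translate([824, 474, 400]) cube([68, 1559, 16]);
translate([980, 474, 400]) cube([68, 1559, 16]);
translate([1136, 474, 400]) cube([68, 1559, 16]);
translate([1292, 474, 400]) cube([68, 1559, 16]);
translate([1448, 474, 400]) cube([68, 1559, 16]);
translate([1604, 474, 400]) cube([68, 1559, 16]);
translate([1760, 474, 400]) cube([68, 1559, 16]);
translate([1916, 474, 400]) cube([68, 1559, 16]);
translate([2072, 474, 400]) cube([68, 1559, 16]);


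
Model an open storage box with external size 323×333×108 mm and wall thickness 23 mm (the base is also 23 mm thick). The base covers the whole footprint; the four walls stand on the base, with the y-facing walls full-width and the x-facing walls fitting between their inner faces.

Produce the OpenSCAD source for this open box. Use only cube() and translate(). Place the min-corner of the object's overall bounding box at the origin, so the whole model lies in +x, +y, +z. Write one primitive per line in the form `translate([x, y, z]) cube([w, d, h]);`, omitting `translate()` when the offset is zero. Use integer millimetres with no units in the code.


cube([323, 333, 23]);
translate([0, 0, 23]) cube([323, 23, 85]);
translate([0, 310, 23]) cube([323, 23, 85]);
translate([0, 23, 23]) cube([23, 287, 85]);
translate([300, 23, 23]) cube([23, 287, 85]);


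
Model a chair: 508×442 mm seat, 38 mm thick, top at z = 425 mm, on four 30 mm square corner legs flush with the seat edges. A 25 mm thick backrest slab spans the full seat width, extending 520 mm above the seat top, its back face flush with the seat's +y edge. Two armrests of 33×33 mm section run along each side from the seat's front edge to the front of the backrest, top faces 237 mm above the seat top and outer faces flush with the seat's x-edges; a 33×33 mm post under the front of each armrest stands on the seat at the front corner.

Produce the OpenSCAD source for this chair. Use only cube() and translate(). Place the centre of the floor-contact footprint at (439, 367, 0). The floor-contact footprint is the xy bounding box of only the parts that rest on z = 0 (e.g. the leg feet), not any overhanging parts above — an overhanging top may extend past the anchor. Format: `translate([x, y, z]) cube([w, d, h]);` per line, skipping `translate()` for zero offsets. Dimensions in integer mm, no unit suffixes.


translate([185, 146, 387]) cube([508, 442, 38]);
translate([185, 146, 0]) cube([30, 30, 387]);
translate([663, 146, 0]) cube([30, 30, 387]);
translate([185, 558, 0]) cube([30, 30, 387]);
translate([663, 558, 0]) cube([30, 30, 387]);
translate([185, 563, 425]) cube([508, 25, 520]);
translate([185, 146, 629]) cube([33, 417, 33]);
translate([660, 146, 629]) cube([33, 417, 33]);
translate([185, 146, 425]) cube([33, 33, 204]);
translate([660, 146, 425]) cube([33, 33, 204]);


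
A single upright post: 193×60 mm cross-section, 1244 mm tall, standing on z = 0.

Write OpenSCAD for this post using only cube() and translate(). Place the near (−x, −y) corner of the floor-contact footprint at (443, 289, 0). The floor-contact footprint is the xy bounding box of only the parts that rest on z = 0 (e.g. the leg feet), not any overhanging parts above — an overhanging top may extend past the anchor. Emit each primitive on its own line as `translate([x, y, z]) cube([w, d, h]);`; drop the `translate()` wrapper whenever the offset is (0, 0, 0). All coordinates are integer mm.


translate([443, 289, 0]) cube([193, 60, 1244]);


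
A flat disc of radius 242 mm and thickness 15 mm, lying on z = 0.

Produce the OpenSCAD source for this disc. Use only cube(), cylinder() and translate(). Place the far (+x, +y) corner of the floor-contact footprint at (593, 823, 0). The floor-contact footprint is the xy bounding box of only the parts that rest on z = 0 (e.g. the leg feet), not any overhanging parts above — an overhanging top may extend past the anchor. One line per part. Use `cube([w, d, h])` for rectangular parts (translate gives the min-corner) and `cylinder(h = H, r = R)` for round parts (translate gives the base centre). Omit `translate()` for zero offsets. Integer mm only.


translate([351, 581, 0]) cylinder(h = 15, r = 242);


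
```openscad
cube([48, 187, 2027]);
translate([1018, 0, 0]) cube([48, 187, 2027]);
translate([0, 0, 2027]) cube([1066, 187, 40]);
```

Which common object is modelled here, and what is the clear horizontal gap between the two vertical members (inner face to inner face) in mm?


A door frame. The clear opening width is 970 mm.

Two 2027 mm tall posts with a header on top — a door frame. The left jamb is 48 mm wide at x = 0; the right jamb starts at x = 1018. The clear opening is 1018 − 48 = 970 mm.


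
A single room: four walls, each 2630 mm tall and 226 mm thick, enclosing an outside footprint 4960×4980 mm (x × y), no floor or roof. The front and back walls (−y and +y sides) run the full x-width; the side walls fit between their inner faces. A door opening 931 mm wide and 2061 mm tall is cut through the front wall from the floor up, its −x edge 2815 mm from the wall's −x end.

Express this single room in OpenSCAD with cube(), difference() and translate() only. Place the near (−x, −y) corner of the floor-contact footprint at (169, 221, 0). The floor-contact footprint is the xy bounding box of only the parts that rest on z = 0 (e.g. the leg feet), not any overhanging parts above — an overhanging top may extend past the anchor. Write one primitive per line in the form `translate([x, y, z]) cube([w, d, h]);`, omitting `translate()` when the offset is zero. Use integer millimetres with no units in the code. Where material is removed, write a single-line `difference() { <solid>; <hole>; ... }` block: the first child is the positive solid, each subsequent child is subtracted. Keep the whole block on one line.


difference() { translate([169, 221, 0]) cube([4960, 226, 2630]); translate([2984, 221, 0]) cube([931, 226, 2061]); }
translate([169, 4975, 0]) cube([4960, 226, 2630]);
translate([169, 447, 0]) cube([226, 4528, 2630]);
translate([4903, 447, 0]) cube([226, 4528, 2630]);


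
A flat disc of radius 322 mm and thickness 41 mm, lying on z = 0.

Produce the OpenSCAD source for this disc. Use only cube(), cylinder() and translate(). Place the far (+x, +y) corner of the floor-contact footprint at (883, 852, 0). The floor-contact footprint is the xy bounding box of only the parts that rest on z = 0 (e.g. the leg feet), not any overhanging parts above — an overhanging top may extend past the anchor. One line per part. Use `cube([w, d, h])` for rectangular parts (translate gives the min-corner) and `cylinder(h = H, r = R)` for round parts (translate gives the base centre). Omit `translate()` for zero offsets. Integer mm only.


translate([561, 530, 0]) cylinder(h = 41, r = 322);


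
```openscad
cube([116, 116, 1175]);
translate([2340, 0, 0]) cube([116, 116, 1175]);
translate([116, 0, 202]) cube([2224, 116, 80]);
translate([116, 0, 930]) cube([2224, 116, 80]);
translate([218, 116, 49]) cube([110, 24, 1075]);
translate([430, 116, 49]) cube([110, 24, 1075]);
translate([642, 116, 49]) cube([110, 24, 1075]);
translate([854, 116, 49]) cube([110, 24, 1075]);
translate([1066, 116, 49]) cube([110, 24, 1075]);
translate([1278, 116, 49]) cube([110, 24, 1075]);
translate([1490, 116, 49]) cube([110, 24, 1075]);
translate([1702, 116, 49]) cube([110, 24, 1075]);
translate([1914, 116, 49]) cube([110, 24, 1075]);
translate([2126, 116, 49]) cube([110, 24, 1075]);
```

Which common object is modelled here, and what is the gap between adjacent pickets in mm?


A fence section. The picket gap is 102 mm.

Two posts, two rails, 10 pickets — a fence section. Span 2224 mm holds 10 pickets of 110 mm with 11 equal gaps: ⌊(2224 − 10·110) / 11⌋ = 102 mm.


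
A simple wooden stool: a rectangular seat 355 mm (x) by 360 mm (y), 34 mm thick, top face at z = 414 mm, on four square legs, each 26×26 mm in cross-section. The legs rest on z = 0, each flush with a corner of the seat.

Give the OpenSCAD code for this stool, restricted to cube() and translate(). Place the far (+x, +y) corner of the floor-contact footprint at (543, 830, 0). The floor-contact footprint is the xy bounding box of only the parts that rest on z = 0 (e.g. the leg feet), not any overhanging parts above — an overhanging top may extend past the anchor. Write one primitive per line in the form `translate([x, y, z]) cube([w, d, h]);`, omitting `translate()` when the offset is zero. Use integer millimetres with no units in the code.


// leg_h = 414 - 34 = 380
translate([188, 470, 380]) cube([355, 360, 34]);
translate([188, 470, 0]) cube([26, 26, 380]);
translate([517, 470, 0]) cube([26, 26, 380]);
translate([188, 804, 0]) cube([26, 26, 380]);
translate([517, 804, 0]) cube([26, 26, 380]);


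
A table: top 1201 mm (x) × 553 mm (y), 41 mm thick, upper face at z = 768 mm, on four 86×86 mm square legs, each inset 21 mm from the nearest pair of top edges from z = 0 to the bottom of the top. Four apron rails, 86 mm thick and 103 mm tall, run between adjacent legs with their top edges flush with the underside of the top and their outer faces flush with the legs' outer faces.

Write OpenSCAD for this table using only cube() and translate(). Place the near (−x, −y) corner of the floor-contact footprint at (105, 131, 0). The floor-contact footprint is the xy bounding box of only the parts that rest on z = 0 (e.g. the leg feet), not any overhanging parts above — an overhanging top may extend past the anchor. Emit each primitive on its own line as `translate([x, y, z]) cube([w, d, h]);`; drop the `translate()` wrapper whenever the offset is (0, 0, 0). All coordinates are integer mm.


// leg_h = 768 - 41 = 727
// apron z = 727 - 103 = 624
translate([84, 110, 727]) cube([1201, 553, 41]);
translate([105, 131, 0]) cube([86, 86, 727]);
translate([1178, 131, 0]) cube([86, 86, 727]);
translate([105, 556, 0]) cube([86, 86, 727]);
translate([1178, 556, 0]) cube([86, 86, 727]);
translate([191, 131, 624]) cube([987, 86, 103]);
translate([191, 556, 624]) cube([987, 86, 103]);
translate([105, 217, 624]) cube([86, 339, 103]);
translate([1178, 217, 624]) cube([86, 339, 103]);


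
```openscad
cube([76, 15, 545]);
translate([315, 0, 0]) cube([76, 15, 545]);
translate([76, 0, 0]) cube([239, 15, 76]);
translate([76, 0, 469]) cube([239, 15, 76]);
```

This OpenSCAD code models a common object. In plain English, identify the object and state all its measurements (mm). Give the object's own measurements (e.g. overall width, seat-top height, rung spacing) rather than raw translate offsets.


A rectangular picture frame lying in the x–z plane (depth along y). The opening is 239 mm wide (x) by 393 mm tall (z), surrounded by a border 76 mm wide on all four sides. The frame is 15 mm deep and is made of two full-height vertical stiles with two horizontal rails fitted between them.


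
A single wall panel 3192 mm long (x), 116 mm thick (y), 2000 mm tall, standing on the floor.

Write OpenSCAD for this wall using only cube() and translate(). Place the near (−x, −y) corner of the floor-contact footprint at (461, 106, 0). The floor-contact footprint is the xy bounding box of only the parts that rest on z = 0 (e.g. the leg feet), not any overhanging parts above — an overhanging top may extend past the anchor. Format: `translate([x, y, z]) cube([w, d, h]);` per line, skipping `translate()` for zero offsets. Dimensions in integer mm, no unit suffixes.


translate([461, 106, 0]) cube([3192, 116, 2000]);


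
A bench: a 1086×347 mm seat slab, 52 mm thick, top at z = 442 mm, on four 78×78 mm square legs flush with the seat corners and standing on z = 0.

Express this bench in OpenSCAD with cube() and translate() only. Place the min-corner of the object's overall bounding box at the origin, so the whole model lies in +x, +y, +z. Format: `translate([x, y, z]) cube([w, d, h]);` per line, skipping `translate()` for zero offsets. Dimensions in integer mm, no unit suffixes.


translate([0, 0, 390]) cube([1086, 347, 52]);
cube([78, 78, 390]);
translate([0, 269, 0]) cube([78, 78, 390]);
translate([1008, 0, 0]) cube([78, 78, 390]);
translate([1008, 269, 0]) cube([78, 78, 390]);


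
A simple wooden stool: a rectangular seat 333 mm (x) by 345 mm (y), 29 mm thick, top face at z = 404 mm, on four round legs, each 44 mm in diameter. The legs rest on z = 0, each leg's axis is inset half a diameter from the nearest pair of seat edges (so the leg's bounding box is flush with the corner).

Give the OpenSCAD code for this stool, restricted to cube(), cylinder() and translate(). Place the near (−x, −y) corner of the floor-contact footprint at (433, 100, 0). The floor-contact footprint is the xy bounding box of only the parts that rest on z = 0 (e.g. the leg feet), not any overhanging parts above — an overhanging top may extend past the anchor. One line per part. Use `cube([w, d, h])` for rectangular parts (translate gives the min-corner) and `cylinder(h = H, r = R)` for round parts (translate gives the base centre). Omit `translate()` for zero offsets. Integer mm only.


translate([433, 100, 375]) cube([333, 345, 29]);
translate([455, 122, 0]) cylinder(h = 375, r = 22);
translate([744, 122, 0]) cylinder(h = 375, r = 22);
translate([455, 423, 0]) cylinder(h = 375, r = 22);
translate([744, 423, 0]) cylinder(h = 375, r = 22);


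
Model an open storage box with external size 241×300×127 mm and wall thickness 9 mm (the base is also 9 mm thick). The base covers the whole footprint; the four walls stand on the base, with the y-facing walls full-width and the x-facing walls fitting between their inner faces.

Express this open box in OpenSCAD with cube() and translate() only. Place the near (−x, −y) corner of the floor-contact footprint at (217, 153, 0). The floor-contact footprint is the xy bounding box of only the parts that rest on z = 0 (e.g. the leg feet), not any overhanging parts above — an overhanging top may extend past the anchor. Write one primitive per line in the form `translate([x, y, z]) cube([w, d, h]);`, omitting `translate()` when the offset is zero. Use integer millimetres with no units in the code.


translate([217, 153, 0]) cube([241, 300, 9]);
translate([217, 153, 9]) cube([241, 9, 118]);
translate([217, 444, 9]) cube([241, 9, 118]);
translate([217, 162, 9]) cube([9, 282, 118]);
translate([449, 162, 9]) cube([9, 282, 118]);


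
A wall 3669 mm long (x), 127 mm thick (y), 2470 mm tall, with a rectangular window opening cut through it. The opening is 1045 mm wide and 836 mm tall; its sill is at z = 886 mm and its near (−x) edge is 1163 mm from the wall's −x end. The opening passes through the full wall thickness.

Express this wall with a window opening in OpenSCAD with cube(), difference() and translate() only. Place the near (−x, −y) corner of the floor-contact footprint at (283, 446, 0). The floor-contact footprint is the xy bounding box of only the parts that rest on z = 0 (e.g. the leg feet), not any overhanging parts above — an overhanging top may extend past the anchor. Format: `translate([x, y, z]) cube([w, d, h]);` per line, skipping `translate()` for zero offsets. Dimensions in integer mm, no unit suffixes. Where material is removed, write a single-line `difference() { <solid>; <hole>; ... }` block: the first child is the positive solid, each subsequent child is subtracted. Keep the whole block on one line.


difference() { translate([283, 446, 0]) cube([3669, 127, 2470]); translate([1446, 446, 886]) cube([1045, 127, 836]); }
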